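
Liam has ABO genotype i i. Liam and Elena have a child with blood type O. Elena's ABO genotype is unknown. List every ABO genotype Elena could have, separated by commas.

I^A i, I^B i, i i

For each candidate genotype of Elena, check whether crossing it with i i can produce every observed child phenotype.
  I^A I^A → possible child types {A} ✗
  I^A I^B → possible child types {A, B} ✗
  I^A i → possible child types {O, A} ✓
  I^B I^B → possible child types {B} ✗
  I^B i → possible child types {O, B} ✓
  i i → possible child types {O} ✓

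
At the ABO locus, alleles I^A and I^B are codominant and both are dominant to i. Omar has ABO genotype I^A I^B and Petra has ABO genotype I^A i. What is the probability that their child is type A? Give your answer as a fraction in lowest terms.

1/2

ABO cross I^A I^B × I^A i → offspring phenotypes: 1/2 A, 1/4 B, 1/4 AB.
So P(type A) = 1/2.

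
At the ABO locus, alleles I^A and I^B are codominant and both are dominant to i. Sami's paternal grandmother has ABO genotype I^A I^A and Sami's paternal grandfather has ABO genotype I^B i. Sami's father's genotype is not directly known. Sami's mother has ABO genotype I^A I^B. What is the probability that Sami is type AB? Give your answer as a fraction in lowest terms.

Sami's father's ABO genotype from I^A I^A × I^B i: 1/2 I^A I^B, 1/2 I^A i.
Crossing each possibility with the mother I^A I^B and summing P(type AB): 1/2·1/2 + 1/2·1/4 = 3/8.

3/8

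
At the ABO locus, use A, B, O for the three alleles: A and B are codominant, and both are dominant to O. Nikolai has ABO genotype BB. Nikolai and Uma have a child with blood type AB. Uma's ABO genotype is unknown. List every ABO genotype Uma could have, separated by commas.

For each candidate genotype of Uma, check whether crossing it with BB can produce every observed child phenotype.
  AA → possible child types {AB} ✓
  AB → possible child types {B, AB} ✓
  AO → possible child types {B, AB} ✓
  BB → possible child types {B} ✗
  BO → possible child types {B} ✗
  OO → possible child types {B} ✗

AA, AB, AO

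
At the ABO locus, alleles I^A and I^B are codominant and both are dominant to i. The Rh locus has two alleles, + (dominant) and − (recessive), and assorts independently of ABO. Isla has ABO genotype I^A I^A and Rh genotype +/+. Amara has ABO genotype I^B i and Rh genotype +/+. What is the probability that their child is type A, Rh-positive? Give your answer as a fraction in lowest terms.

ABO cross I^A I^A × I^B i → offspring phenotypes: 1/2 A, 1/2 AB.
Rh cross +/+ × +/+ → 1 Rh+.
Independent loci: P(type A, Rh-positive) = 1/2 × 1 = 1/2.

1/2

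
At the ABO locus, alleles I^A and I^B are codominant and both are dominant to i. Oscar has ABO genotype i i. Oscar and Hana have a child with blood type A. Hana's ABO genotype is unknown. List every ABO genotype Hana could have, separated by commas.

For each candidate genotype of Hana, check whether crossing it with i i can produce every observed child phenotype.
  I^A I^A → possible child types {A} ✓
  I^A I^B → possible child types {A, B} ✓
  I^A i → possible child types {O, A} ✓
  I^B I^B → possible child types {B} ✗
  I^B i → possible child types {O, B} ✗
  i i → possible child types {O} ✗

I^A I^A, I^A I^B, I^A i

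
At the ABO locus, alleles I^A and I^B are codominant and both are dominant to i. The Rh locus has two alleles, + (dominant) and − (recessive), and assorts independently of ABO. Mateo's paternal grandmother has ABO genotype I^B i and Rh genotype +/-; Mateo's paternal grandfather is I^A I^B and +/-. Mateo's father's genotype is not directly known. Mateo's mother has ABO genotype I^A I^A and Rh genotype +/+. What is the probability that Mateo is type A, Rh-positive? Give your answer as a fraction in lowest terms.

1/2

Mateo's father's ABO genotype from I^B i × I^A I^B: 1/4 I^A I^B, 1/4 I^A i, 1/4 I^B I^B, 1/4 I^B i.
Crossing each possibility with the mother I^A I^A and summing P(type A): 1/4·1/2 + 1/4·1 + 1/4·0 + 1/4·1/2 = 1/2.
Similarly for Rh via the father's Rh distribution: P(Rh+) = 1.
Independent loci: 1/2 × 1 = 1/2.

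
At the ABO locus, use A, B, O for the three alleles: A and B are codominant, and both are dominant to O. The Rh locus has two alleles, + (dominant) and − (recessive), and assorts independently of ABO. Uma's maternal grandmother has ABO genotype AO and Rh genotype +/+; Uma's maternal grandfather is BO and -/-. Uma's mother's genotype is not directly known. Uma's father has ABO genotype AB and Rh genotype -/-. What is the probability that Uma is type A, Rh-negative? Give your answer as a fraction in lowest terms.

Uma's mother's ABO genotype from AO × BO: 1/4 AB, 1/4 AO, 1/4 BO, 1/4 OO.
Crossing each possibility with the father AB and summing P(type A): 1/4·1/4 + 1/4·1/2 + 1/4·1/4 + 1/4·1/2 = 3/8.
Similarly for Rh via the mother's Rh distribution: P(Rh-) = 1/2.
Independent loci: 3/8 × 1/2 = 3/16.

3/16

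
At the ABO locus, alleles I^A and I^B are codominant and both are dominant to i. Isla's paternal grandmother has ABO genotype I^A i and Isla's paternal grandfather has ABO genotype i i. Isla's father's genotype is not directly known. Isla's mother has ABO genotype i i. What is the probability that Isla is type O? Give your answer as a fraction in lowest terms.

Isla's father's ABO genotype from I^A i × i i: 1/2 I^A i, 1/2 i i.
Crossing each possibility with the mother i i and summing P(type O): 1/2·1/2 + 1/2·1 = 3/4.

3/4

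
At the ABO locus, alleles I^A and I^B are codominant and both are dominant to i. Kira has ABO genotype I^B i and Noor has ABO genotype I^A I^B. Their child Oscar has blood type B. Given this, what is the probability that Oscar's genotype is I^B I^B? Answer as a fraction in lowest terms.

Cross I^B i × I^A I^B → 1/4 I^A I^B, 1/4 I^A i, 1/4 I^B I^B, 1/4 I^B i.
Type-B genotypes among offspring: I^B I^B (1/4), I^B i (1/4); total 1/2.
P(I^B I^B | type B) = (1/4) / (1/2) = 1/2.

1/2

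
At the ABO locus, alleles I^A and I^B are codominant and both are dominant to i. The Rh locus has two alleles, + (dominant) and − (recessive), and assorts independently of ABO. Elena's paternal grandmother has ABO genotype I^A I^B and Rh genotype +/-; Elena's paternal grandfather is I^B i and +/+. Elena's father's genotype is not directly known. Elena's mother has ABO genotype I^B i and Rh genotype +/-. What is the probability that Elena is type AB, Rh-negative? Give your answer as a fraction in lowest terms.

1/64

Elena's father's ABO genotype from I^A I^B × I^B i: 1/4 I^A I^B, 1/4 I^A i, 1/4 I^B I^B, 1/4 I^B i.
Crossing each possibility with the mother I^B i and summing P(type AB): 1/4·1/4 + 1/4·1/4 + 1/4·0 + 1/4·0 = 1/8.
Similarly for Rh via the father's Rh distribution: P(Rh-) = 1/8.
Independent loci: 1/8 × 1/8 = 1/64.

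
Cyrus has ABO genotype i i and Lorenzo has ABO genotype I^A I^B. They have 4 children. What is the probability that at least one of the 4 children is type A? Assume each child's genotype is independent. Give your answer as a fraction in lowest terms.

ABO cross i i × I^A I^B → 1/2 A, 1/2 B.
So P(type A) = 1/2 per child.
P(none) = (1/2)^4 = 1/16; P(at least one) = 1 − 1/16 = 15/16.

15/16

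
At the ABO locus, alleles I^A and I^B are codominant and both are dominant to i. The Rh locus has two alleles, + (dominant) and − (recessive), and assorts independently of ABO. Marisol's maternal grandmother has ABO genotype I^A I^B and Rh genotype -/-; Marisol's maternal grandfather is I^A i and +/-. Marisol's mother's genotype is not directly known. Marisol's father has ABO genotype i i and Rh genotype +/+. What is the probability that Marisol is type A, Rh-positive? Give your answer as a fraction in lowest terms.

1/2

Marisol's mother's ABO genotype from I^A I^B × I^A i: 1/4 I^A I^A, 1/4 I^A I^B, 1/4 I^A i, 1/4 I^B i.
Crossing each possibility with the father i i and summing P(type A): 1/4·1 + 1/4·1/2 + 1/4·1/2 + 1/4·0 = 1/2.
Similarly for Rh via the mother's Rh distribution: P(Rh+) = 1.
Independent loci: 1/2 × 1 = 1/2.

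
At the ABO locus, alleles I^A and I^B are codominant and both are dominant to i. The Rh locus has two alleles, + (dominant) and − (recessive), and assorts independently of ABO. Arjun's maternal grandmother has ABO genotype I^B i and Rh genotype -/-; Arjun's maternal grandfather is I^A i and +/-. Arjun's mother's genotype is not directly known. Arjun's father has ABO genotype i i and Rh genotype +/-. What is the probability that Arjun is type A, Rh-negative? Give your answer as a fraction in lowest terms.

3/32

Arjun's mother's ABO genotype from I^B i × I^A i: 1/4 I^A I^B, 1/4 I^A i, 1/4 I^B i, 1/4 i i.
Crossing each possibility with the father i i and summing P(type A): 1/4·1/2 + 1/4·1/2 + 1/4·0 + 1/4·0 = 1/4.
Similarly for Rh via the mother's Rh distribution: P(Rh-) = 3/8.
Independent loci: 1/4 × 3/8 = 3/32.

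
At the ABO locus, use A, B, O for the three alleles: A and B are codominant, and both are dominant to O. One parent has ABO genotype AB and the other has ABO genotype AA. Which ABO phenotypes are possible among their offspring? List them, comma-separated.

A, AB

Gametes from AB × AA give offspring ABO genotypes AA, AB, i.e. phenotypes A, AB.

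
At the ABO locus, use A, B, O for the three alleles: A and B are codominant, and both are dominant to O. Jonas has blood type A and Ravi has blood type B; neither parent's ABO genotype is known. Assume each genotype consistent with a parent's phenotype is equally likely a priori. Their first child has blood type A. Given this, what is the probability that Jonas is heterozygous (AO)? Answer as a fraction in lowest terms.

1/3

Possible genotypes: Jonas ∈ {AA, AO}; Ravi ∈ {BB, BO}.
Weight each parental genotype pair by prior × P(type-A child):
  AA × BO: posterior weight 2/3.
  AO × BO: posterior weight 1/3.
Sum the posterior weight over pairs where Jonas is AO: 1/3.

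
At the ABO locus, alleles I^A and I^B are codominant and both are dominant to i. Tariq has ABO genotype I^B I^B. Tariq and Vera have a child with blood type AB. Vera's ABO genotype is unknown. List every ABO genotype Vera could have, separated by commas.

For each candidate genotype of Vera, check whether crossing it with I^B I^B can produce every observed child phenotype.
  I^A I^A → possible child types {AB} ✓
  I^A I^B → possible child types {B, AB} ✓
  I^A i → possible child types {B, AB} ✓
  I^B I^B → possible child types {B} ✗
  I^B i → possible child types {B} ✗
  i i → possible child types {B} ✗

I^A I^A, I^A I^B, I^A i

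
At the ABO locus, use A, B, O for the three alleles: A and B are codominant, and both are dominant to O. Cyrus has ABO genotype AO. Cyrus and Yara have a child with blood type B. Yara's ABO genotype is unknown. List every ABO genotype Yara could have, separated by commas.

AB, BB, BO

For each candidate genotype of Yara, check whether crossing it with AO can produce every observed child phenotype.
  AA → possible child types {A} ✗
  AB → possible child types {A, B, AB} ✓
  AO → possible child types {O, A} ✗
  BB → possible child types {B, AB} ✓
  BO → possible child types {O, A, B, AB} ✓
  OO → possible child types {O, A} ✗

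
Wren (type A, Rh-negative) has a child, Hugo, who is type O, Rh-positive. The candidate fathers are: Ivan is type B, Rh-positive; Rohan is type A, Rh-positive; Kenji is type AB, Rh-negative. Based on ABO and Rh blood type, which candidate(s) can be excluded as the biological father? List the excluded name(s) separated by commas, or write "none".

A candidate is excluded only if no genotype consistent with his phenotype could produce a type O, Rh-positive child with a type A, Rh-negative mother.
Kenji (type AB, Rh-): no genotype consistent with that phenotype can produce a type-O Rh+ child with a type-A mother.

Kenji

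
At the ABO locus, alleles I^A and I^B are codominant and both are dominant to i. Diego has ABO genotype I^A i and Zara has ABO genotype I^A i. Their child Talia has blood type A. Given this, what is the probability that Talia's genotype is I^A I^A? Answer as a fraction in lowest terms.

Cross I^A i × I^A i → 1/4 I^A I^A, 1/2 I^A i, 1/4 i i.
Type-A genotypes among offspring: I^A I^A (1/4), I^A i (1/2); total 3/4.
P(I^A I^A | type A) = (1/4) / (3/4) = 1/3.

1/3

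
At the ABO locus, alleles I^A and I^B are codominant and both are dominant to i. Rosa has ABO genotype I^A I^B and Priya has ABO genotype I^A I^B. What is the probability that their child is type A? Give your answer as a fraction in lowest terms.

1/4

ABO cross I^A I^B × I^A I^B → offspring phenotypes: 1/4 A, 1/4 B, 1/2 AB.
So P(type A) = 1/4.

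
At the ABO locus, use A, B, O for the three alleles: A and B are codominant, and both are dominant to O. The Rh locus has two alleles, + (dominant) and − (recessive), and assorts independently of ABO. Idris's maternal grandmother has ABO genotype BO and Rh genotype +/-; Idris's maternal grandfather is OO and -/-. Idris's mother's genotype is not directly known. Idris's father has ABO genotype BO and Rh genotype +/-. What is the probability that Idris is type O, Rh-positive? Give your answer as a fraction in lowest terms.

15/64

Idris's mother's ABO genotype from BO × OO: 1/2 BO, 1/2 OO.
Crossing each possibility with the father BO and summing P(type O): 1/2·1/4 + 1/2·1/2 = 3/8.
Similarly for Rh via the mother's Rh distribution: P(Rh+) = 5/8.
Independent loci: 3/8 × 5/8 = 15/64.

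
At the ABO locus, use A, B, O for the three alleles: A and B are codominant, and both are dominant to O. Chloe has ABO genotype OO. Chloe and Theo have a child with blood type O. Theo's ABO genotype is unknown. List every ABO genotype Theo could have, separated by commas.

AO, BO, OO

For each candidate genotype of Theo, check whether crossing it with OO can produce every observed child phenotype.
  AA → possible child types {A} ✗
  AB → possible child types {A, B} ✗
  AO → possible child types {O, A} ✓
  BB → possible child types {B} ✗
  BO → possible child types {O, B} ✓
  OO → possible child types {O} ✓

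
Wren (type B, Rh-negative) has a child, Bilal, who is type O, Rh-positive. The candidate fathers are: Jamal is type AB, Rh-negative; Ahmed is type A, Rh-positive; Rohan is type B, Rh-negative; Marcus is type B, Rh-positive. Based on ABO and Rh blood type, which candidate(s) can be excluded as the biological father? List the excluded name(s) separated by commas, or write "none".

Jamal, Rohan

A candidate is excluded only if no genotype consistent with his phenotype could produce a type O, Rh-positive child with a type B, Rh-negative mother.
Jamal (type AB, Rh-): no genotype consistent with that phenotype can produce a type-O Rh+ child with a type-B mother.
Rohan (type B, Rh-): no genotype consistent with that phenotype can produce a type-O Rh+ child with a type-B mother.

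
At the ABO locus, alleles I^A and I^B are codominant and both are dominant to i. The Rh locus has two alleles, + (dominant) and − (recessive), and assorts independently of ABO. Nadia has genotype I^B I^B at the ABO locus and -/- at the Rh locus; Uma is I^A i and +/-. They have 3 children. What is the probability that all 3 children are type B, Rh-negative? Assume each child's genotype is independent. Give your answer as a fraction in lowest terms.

ABO cross I^B I^B × I^A i → 1/2 B, 1/2 AB.
Rh cross -/- × +/- → 1/2 Rh+, 1/2 Rh-; so P(type B, Rh-negative) = 1/2 × 1/2 = 1/4 per child.
All 3 independent: (1/4)^3 = 1/64.

1/64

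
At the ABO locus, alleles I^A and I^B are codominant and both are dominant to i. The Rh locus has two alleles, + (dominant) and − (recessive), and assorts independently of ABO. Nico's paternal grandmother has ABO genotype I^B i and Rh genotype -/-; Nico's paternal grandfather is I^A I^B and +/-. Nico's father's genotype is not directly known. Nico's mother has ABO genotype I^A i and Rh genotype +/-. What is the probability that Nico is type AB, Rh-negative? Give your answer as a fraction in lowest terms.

Nico's father's ABO genotype from I^B i × I^A I^B: 1/4 I^A I^B, 1/4 I^A i, 1/4 I^B I^B, 1/4 I^B i.
Crossing each possibility with the mother I^A i and summing P(type AB): 1/4·1/4 + 1/4·0 + 1/4·1/2 + 1/4·1/4 = 1/4.
Similarly for Rh via the father's Rh distribution: P(Rh-) = 3/8.
Independent loci: 1/4 × 3/8 = 3/32.

3/32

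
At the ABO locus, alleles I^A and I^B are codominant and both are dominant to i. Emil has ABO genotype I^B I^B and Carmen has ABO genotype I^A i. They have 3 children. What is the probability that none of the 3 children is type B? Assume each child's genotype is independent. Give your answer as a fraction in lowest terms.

1/8

ABO cross I^B I^B × I^A i → 1/2 B, 1/2 AB.
So P(type B) = 1/2 per child.
P(not type B) = 1/2 for one child; (1/2)^3 = 1/8.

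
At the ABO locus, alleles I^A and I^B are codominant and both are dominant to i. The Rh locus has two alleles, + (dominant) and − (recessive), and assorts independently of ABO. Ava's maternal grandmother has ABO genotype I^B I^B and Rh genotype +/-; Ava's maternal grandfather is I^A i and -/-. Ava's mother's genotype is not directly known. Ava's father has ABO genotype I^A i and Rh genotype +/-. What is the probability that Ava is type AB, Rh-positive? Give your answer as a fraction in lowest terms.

5/32

Ava's mother's ABO genotype from I^B I^B × I^A i: 1/2 I^A I^B, 1/2 I^B i.
Crossing each possibility with the father I^A i and summing P(type AB): 1/2·1/4 + 1/2·1/4 = 1/4.
Similarly for Rh via the mother's Rh distribution: P(Rh+) = 5/8.
Independent loci: 1/4 × 5/8 = 5/32.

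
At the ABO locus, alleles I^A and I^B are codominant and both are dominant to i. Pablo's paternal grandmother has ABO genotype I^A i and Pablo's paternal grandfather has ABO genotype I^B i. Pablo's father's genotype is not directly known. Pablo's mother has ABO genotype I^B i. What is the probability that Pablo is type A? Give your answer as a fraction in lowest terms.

1/8

Pablo's father's ABO genotype from I^A i × I^B i: 1/4 I^A I^B, 1/4 I^A i, 1/4 I^B i, 1/4 i i.
Crossing each possibility with the mother I^B i and summing P(type A): 1/4·1/4 + 1/4·1/4 + 1/4·0 + 1/4·0 = 1/8.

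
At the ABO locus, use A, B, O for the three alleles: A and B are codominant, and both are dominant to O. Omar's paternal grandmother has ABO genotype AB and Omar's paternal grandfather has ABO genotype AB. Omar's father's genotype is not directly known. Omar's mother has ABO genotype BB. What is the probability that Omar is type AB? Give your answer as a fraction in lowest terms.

Omar's father's ABO genotype from AB × AB: 1/4 AA, 1/2 AB, 1/4 BB.
Crossing each possibility with the mother BB and summing P(type AB): 1/4·1 + 1/2·1/2 + 1/4·0 = 1/2.

1/2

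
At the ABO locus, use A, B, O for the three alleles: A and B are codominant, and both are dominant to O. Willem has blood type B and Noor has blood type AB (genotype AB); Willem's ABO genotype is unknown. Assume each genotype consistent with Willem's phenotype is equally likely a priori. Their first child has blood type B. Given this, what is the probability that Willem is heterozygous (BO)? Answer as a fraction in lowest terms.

Possible genotypes: Willem ∈ {BB, BO}; Noor ∈ {AB}.
Weight each parental genotype pair by prior × P(type-B child):
  BB × AB: posterior weight 1/2.
  BO × AB: posterior weight 1/2.
Sum the posterior weight over pairs where Willem is BO: 1/2.

1/2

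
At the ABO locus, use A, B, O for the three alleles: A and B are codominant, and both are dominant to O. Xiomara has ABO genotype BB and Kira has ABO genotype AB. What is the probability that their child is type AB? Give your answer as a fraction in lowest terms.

ABO cross BB × AB → offspring phenotypes: 1/2 B, 1/2 AB.
So P(type AB) = 1/2.

1/2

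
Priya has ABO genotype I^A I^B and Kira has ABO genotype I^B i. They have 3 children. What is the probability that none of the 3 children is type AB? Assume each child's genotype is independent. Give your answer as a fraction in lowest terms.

ABO cross I^A I^B × I^B i → 1/4 A, 1/2 B, 1/4 AB.
So P(type AB) = 1/4 per child.
P(not type AB) = 3/4 for one child; (3/4)^3 = 27/64.

27/64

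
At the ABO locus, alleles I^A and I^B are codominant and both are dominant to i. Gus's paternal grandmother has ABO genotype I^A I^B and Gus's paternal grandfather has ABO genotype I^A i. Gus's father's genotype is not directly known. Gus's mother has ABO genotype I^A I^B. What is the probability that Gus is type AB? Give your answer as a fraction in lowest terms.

3/8

Gus's father's ABO genotype from I^A I^B × I^A i: 1/4 I^A I^A, 1/4 I^A I^B, 1/4 I^A i, 1/4 I^B i.
Crossing each possibility with the mother I^A I^B and summing P(type AB): 1/4·1/2 + 1/4·1/2 + 1/4·1/4 + 1/4·1/4 = 3/8.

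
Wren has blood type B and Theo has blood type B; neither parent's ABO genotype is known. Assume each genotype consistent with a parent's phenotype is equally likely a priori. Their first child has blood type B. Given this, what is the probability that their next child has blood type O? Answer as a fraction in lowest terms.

1/20

Possible genotypes: Wren ∈ {BB, BO}; Theo ∈ {BB, BO}.
Weight each parental genotype pair by prior × P(type-B child):
  BB × BB: posterior weight 4/15; P(next child type O) = 0.
  BB × BO: posterior weight 4/15; P(next child type O) = 0.
  BO × BB: posterior weight 4/15; P(next child type O) = 0.
  BO × BO: posterior weight 1/5; P(next child type O) = 1/4.
Weighted sum = 1/20.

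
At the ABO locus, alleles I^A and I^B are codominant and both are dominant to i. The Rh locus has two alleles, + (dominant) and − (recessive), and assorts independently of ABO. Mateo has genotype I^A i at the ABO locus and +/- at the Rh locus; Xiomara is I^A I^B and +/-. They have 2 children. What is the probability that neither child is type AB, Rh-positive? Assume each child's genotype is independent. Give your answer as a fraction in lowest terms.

ABO cross I^A i × I^A I^B → 1/2 A, 1/4 B, 1/4 AB.
Rh cross +/- × +/- → 3/4 Rh+, 1/4 Rh-; so P(type AB, Rh-positive) = 1/4 × 3/4 = 3/16 per child.
P(not type AB, Rh-positive) = 13/16 for one child; (13/16)^2 = 169/256.

169/256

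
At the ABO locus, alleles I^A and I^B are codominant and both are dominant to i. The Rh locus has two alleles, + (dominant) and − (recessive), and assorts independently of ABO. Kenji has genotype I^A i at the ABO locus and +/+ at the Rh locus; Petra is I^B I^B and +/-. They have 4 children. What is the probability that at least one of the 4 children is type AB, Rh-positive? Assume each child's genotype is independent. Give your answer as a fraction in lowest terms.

ABO cross I^A i × I^B I^B → 1/2 B, 1/2 AB.
Rh cross +/+ × +/- → 1 Rh+; so P(type AB, Rh-positive) = 1/2 × 1 = 1/2 per child.
P(none) = (1/2)^4 = 1/16; P(at least one) = 1 − 1/16 = 15/16.

15/16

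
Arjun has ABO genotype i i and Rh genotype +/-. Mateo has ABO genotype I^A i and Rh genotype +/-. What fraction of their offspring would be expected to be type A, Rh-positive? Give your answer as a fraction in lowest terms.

ABO cross i i × I^A i → offspring phenotypes: 1/2 O, 1/2 A.
Rh cross +/- × +/- → 3/4 Rh+, 1/4 Rh-.
Independent loci: P(type A, Rh-positive) = 1/2 × 3/4 = 3/8.

3/8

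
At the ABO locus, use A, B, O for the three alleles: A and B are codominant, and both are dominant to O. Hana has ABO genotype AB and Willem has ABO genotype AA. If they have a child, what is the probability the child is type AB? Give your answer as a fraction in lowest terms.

ABO cross AB × AA → offspring phenotypes: 1/2 A, 1/2 AB.
So P(type AB) = 1/2.

1/2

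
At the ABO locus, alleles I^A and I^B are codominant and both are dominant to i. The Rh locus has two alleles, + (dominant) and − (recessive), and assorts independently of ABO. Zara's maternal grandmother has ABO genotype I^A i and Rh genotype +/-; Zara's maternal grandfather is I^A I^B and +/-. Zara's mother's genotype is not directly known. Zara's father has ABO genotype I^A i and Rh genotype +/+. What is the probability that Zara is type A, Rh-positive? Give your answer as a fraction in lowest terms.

Zara's mother's ABO genotype from I^A i × I^A I^B: 1/4 I^A I^A, 1/4 I^A I^B, 1/4 I^A i, 1/4 I^B i.
Crossing each possibility with the father I^A i and summing P(type A): 1/4·1 + 1/4·1/2 + 1/4·3/4 + 1/4·1/4 = 5/8.
Similarly for Rh via the mother's Rh distribution: P(Rh+) = 1.
Independent loci: 5/8 × 1 = 5/8.

5/8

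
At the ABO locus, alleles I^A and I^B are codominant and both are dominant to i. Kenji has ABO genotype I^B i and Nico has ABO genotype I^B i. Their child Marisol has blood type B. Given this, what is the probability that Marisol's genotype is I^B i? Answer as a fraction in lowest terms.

Cross I^B i × I^B i → 1/4 I^B I^B, 1/2 I^B i, 1/4 i i.
Type-B genotypes among offspring: I^B I^B (1/4), I^B i (1/2); total 3/4.
P(I^B i | type B) = (1/2) / (3/4) = 2/3.

2/3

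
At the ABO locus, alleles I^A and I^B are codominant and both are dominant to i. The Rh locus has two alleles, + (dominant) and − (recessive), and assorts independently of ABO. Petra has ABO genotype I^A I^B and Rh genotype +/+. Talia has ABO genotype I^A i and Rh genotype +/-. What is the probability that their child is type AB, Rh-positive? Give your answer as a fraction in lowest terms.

ABO cross I^A I^B × I^A i → offspring phenotypes: 1/2 A, 1/4 B, 1/4 AB.
Rh cross +/+ × +/- → 1 Rh+.
Independent loci: P(type AB, Rh-positive) = 1/4 × 1 = 1/4.

1/4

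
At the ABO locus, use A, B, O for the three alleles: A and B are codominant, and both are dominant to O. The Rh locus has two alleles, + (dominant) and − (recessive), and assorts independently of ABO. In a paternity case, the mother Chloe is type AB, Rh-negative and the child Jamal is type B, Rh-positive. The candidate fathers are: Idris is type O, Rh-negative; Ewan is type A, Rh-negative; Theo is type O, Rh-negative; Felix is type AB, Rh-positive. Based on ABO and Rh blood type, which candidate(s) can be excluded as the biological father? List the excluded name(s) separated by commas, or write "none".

Idris, Ewan, Theo

A candidate is excluded only if no genotype consistent with his phenotype could produce a type B, Rh-positive child with a type AB, Rh-negative mother.
Idris (type O, Rh-): no genotype consistent with that phenotype can produce a type-B Rh+ child with a type-AB mother.
Ewan (type A, Rh-): no genotype consistent with that phenotype can produce a type-B Rh+ child with a type-AB mother.
Theo (type O, Rh-): no genotype consistent with that phenotype can produce a type-B Rh+ child with a type-AB mother.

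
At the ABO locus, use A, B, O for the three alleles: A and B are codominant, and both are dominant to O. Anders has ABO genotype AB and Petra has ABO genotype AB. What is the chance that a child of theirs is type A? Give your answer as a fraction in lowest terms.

1/4

ABO cross AB × AB → offspring phenotypes: 1/4 A, 1/4 B, 1/2 AB.
So P(type A) = 1/4.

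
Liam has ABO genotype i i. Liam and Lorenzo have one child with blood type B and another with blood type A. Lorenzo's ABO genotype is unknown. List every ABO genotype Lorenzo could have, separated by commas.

I^A I^B

For each candidate genotype of Lorenzo, check whether crossing it with i i can produce every observed child phenotype.
  I^A I^A → possible child types {A} ✗
  I^A I^B → possible child types {A, B} ✓
  I^A i → possible child types {O, A} ✗
  I^B I^B → possible child types {B} ✗
  I^B i → possible child types {O, B} ✗
  i i → possible child types {O} ✗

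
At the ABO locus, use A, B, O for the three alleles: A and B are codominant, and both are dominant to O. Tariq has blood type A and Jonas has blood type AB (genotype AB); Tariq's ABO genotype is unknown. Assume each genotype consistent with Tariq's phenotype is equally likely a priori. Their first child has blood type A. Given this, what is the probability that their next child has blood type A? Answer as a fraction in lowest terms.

1/2

Possible genotypes: Tariq ∈ {AA, AO}; Jonas ∈ {AB}.
Weight each parental genotype pair by prior × P(type-A child):
  AA × AB: posterior weight 1/2; P(next child type A) = 1/2.
  AO × AB: posterior weight 1/2; P(next child type A) = 1/2.
Weighted sum = 1/2.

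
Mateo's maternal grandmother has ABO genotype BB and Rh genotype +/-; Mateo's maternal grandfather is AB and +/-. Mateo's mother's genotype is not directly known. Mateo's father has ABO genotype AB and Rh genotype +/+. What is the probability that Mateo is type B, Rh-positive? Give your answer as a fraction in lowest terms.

3/8

Mateo's mother's ABO genotype from BB × AB: 1/2 AB, 1/2 BB.
Crossing each possibility with the father AB and summing P(type B): 1/2·1/4 + 1/2·1/2 = 3/8.
Similarly for Rh via the mother's Rh distribution: P(Rh+) = 1.
Independent loci: 3/8 × 1 = 3/8.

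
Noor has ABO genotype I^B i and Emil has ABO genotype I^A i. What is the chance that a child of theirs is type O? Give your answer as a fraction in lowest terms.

1/4

ABO cross I^B i × I^A i → offspring phenotypes: 1/4 O, 1/4 A, 1/4 B, 1/4 AB.
So P(type O) = 1/4.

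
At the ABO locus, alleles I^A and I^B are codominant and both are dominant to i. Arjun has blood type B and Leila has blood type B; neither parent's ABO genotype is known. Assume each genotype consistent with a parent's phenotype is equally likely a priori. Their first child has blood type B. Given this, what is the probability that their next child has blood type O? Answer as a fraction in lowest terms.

1/20

Possible genotypes: Arjun ∈ {I^B I^B, I^B i}; Leila ∈ {I^B I^B, I^B i}.
Weight each parental genotype pair by prior × P(type-B child):
  I^B I^B × I^B I^B: posterior weight 4/15; P(next child type O) = 0.
  I^B I^B × I^B i: posterior weight 4/15; P(next child type O) = 0.
  I^B i × I^B I^B: posterior weight 4/15; P(next child type O) = 0.
  I^B i × I^B i: posterior weight 1/5; P(next child type O) = 1/4.
Weighted sum = 1/20.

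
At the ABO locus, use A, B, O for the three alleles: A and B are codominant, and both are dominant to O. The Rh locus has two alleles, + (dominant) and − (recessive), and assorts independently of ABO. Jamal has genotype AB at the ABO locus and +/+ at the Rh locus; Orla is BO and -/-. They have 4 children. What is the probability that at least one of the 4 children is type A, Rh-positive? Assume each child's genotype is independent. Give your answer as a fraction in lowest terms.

175/256

ABO cross AB × BO → 1/4 A, 1/2 B, 1/4 AB.
Rh cross +/+ × -/- → 1 Rh+; so P(type A, Rh-positive) = 1/4 × 1 = 1/4 per child.
P(none) = (3/4)^4 = 81/256; P(at least one) = 1 − 81/256 = 175/256.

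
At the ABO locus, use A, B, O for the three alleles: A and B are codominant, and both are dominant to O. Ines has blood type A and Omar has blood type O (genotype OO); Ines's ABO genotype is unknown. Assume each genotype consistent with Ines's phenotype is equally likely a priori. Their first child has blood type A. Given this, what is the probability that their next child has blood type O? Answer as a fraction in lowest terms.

Possible genotypes: Ines ∈ {AA, AO}; Omar ∈ {OO}.
Weight each parental genotype pair by prior × P(type-A child):
  AA × OO: posterior weight 2/3; P(next child type O) = 0.
  AO × OO: posterior weight 1/3; P(next child type O) = 1/2.
Weighted sum = 1/6.

1/6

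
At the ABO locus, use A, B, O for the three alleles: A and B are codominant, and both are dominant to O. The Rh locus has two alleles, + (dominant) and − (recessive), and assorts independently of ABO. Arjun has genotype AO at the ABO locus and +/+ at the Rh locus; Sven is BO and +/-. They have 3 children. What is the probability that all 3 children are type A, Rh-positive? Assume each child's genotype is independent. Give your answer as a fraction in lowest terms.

ABO cross AO × BO → 1/4 O, 1/4 A, 1/4 B, 1/4 AB.
Rh cross +/+ × +/- → 1 Rh+; so P(type A, Rh-positive) = 1/4 × 1 = 1/4 per child.
All 3 independent: (1/4)^3 = 1/64.

1/64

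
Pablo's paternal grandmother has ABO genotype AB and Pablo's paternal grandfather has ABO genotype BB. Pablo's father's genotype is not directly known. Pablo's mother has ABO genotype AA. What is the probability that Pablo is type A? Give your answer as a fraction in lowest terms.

1/4

Pablo's father's ABO genotype from AB × BB: 1/2 AB, 1/2 BB.
Crossing each possibility with the mother AA and summing P(type A): 1/2·1/2 + 1/2·0 = 1/4.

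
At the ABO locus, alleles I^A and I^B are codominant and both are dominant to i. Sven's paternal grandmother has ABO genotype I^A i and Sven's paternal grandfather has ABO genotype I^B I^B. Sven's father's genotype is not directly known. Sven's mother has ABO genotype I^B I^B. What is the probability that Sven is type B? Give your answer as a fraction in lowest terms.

3/4

Sven's father's ABO genotype from I^A i × I^B I^B: 1/2 I^A I^B, 1/2 I^B i.
Crossing each possibility with the mother I^B I^B and summing P(type B): 1/2·1/2 + 1/2·1 = 3/4.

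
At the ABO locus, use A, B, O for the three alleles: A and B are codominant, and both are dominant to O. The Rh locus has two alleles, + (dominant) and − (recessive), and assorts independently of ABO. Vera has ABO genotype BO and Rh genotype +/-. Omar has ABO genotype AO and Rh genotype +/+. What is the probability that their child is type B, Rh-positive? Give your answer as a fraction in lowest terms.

1/4

ABO cross BO × AO → offspring phenotypes: 1/4 O, 1/4 A, 1/4 B, 1/4 AB.
Rh cross +/- × +/+ → 1 Rh+.
Independent loci: P(type B, Rh-positive) = 1/4 × 1 = 1/4.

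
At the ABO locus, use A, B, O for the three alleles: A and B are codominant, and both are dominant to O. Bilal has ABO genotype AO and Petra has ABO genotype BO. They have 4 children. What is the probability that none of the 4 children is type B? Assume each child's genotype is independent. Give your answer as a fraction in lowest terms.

ABO cross AO × BO → 1/4 O, 1/4 A, 1/4 B, 1/4 AB.
So P(type B) = 1/4 per child.
P(not type B) = 3/4 for one child; (3/4)^4 = 81/256.

81/256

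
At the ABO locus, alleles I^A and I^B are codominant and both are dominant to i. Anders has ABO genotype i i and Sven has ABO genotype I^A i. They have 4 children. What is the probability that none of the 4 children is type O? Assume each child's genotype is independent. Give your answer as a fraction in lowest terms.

ABO cross i i × I^A i → 1/2 O, 1/2 A.
So P(type O) = 1/2 per child.
P(not type O) = 1/2 for one child; (1/2)^4 = 1/16.

1/16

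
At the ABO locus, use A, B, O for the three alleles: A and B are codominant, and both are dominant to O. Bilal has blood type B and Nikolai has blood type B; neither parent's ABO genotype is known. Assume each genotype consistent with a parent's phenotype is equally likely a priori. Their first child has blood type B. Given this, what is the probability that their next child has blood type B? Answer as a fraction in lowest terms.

19/20

Possible genotypes: Bilal ∈ {BB, BO}; Nikolai ∈ {BB, BO}.
Weight each parental genotype pair by prior × P(type-B child):
  BB × BB: posterior weight 4/15; P(next child type B) = 1.
  BB × BO: posterior weight 4/15; P(next child type B) = 1.
  BO × BB: posterior weight 4/15; P(next child type B) = 1.
  BO × BO: posterior weight 1/5; P(next child type B) = 3/4.
Weighted sum = 19/20.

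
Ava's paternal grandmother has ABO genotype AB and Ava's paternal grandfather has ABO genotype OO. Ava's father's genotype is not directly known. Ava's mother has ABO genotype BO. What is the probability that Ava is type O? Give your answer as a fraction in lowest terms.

Ava's father's ABO genotype from AB × OO: 1/2 AO, 1/2 BO.
Crossing each possibility with the mother BO and summing P(type O): 1/2·1/4 + 1/2·1/4 = 1/4.

1/4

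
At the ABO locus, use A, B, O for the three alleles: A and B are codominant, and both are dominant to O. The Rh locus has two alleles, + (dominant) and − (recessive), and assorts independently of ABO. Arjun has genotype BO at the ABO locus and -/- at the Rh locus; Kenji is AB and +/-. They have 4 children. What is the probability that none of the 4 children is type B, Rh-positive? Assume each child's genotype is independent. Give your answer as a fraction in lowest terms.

ABO cross BO × AB → 1/4 A, 1/2 B, 1/4 AB.
Rh cross -/- × +/- → 1/2 Rh+, 1/2 Rh-; so P(type B, Rh-positive) = 1/2 × 1/2 = 1/4 per child.
P(not type B, Rh-positive) = 3/4 for one child; (3/4)^4 = 81/256.

81/256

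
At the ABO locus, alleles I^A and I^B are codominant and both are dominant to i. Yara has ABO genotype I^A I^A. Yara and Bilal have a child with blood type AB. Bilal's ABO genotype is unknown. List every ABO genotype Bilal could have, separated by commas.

I^A I^B, I^B I^B, I^B i

For each candidate genotype of Bilal, check whether crossing it with I^A I^A can produce every observed child phenotype.
  I^A I^A → possible child types {A} ✗
  I^A I^B → possible child types {A, AB} ✓
  I^A i → possible child types {A} ✗
  I^B I^B → possible child types {AB} ✓
  I^B i → possible child types {A, AB} ✓
  i i → possible child types {A} ✗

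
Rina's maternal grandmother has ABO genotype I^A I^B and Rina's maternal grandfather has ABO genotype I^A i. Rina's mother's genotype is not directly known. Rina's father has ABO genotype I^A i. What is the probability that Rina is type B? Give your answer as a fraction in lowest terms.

Rina's mother's ABO genotype from I^A I^B × I^A i: 1/4 I^A I^A, 1/4 I^A I^B, 1/4 I^A i, 1/4 I^B i.
Crossing each possibility with the father I^A i and summing P(type B): 1/4·0 + 1/4·1/4 + 1/4·0 + 1/4·1/4 = 1/8.

1/8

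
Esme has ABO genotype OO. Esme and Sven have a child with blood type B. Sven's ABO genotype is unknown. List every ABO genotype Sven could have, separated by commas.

For each candidate genotype of Sven, check whether crossing it with OO can produce every observed child phenotype.
  AA → possible child types {A} ✗
  AB → possible child types {A, B} ✓
  AO → possible child types {O, A} ✗
  BB → possible child types {B} ✓
  BO → possible child types {O, B} ✓
  OO → possible child types {O} ✗

AB, BB, BO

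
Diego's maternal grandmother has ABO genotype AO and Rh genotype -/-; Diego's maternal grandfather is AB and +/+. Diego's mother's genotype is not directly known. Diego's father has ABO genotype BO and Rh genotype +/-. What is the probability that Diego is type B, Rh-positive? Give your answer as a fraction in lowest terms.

Diego's mother's ABO genotype from AO × AB: 1/4 AA, 1/4 AB, 1/4 AO, 1/4 BO.
Crossing each possibility with the father BO and summing P(type B): 1/4·0 + 1/4·1/2 + 1/4·1/4 + 1/4·3/4 = 3/8.
Similarly for Rh via the mother's Rh distribution: P(Rh+) = 3/4.
Independent loci: 3/8 × 3/4 = 9/32.

9/32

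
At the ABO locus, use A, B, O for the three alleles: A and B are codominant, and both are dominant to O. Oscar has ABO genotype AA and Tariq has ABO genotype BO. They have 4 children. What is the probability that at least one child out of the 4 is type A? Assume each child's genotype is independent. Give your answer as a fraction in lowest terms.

ABO cross AA × BO → 1/2 A, 1/2 AB.
So P(type A) = 1/2 per child.
P(none) = (1/2)^4 = 1/16; P(at least one) = 1 − 1/16 = 15/16.

15/16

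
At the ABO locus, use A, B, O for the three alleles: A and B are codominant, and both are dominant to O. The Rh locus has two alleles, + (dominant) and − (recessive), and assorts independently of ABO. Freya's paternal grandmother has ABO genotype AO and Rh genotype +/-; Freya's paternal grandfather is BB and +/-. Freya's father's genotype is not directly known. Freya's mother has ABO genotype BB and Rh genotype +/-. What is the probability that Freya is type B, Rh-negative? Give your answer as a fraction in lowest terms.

3/16

Freya's father's ABO genotype from AO × BB: 1/2 AB, 1/2 BO.
Crossing each possibility with the mother BB and summing P(type B): 1/2·1/2 + 1/2·1 = 3/4.
Similarly for Rh via the father's Rh distribution: P(Rh-) = 1/4.
Independent loci: 3/4 × 1/4 = 3/16.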